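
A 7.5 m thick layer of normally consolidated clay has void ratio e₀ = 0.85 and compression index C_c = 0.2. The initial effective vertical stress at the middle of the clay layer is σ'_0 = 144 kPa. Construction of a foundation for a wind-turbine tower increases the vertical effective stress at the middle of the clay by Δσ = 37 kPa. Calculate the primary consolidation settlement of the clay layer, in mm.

S_c ≈ 80.5 mm

Final effective stress: σ'_f = σ'_0 + Δσ = 144 + 37 = 181 kPa.
Normally consolidated clay, so the full stress increment lies on the virgin compression line:
S_c = C_c·H/(1+e₀)·log₁₀(σ'_f/σ'_0) = 0.2×7.5/(1+0.85)×log₁₀(181/144)
    = 0.81081 × 0.099316 = 0.08053 m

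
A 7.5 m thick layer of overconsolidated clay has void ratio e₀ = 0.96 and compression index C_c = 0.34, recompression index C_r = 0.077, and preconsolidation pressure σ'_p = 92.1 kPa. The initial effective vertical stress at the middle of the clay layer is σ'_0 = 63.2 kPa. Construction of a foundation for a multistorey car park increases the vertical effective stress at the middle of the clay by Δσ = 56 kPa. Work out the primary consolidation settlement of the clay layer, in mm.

Final effective stress: σ'_f = 63.2 + 56 = 119.2 kPa.
σ'_f = 119.2 > σ'_p = 92.1 kPa, so the stress path crosses the preconsolidation pressure — recompression up to σ'_p, then virgin compression beyond:
S_c = H/(1+e₀)·[C_r·log₁₀(σ'_p/σ'_0) + C_c·log₁₀(σ'_f/σ'_p)]
    = 7.5/1.96 × [0.077×log₁₀(92.1/63.2) + 0.34×log₁₀(119.2/92.1)]
    = 3.8265 × [0.012593 + 0.038086] = 0.1939 m

S_c ≈ 194 mm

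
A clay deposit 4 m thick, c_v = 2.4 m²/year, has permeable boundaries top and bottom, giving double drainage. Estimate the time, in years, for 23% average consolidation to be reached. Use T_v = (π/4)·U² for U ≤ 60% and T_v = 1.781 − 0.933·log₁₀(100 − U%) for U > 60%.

t ≈ 0.0692 years

Drainage path length: H_d = H/2 = 2 m (double drainage).
U ≤ 60%: T_v = (π/4)·U² = (π/4)×0.23² = 0.041548.
t = T_v·H_d²/c_v = 0.041548×2²/2.4 = 0.06925 years.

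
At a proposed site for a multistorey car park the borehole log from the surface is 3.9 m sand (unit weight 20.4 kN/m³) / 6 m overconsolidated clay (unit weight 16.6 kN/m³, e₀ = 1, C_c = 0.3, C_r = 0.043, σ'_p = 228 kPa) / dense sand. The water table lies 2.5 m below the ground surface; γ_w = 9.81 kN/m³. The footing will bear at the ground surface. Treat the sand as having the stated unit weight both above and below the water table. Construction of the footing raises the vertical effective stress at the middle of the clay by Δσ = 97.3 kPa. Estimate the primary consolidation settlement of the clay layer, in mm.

Mid-depth of clay below the ground surface: z = 3.9 + 6/2 = 6.9 m.
Total vertical stress at mid-clay: σ_v = 20.4×3.9 + 16.6×3 = 129.36 kPa.
Pore pressure: u = 9.81×(6.9 − 2.5) = 43.164 kPa.
Initial effective stress: σ'_0 = σ_v − u = 129.36 − 43.164 = 86.196 kPa.
Final effective stress: σ'_f = 86.196 + 97.3 = 183.5 kPa.
σ'_f = 183.5 ≤ σ'_p = 228 kPa, so the clay remains overconsolidated and only the recompression index applies:
S_c = C_r·H/(1+e₀)·log₁₀(σ'_f/σ'_0) = 0.043×6/2×log₁₀(183.5/86.196)
    = 0.129 × 0.32815 = 0.04233 m

S_c ≈ 42.3 mm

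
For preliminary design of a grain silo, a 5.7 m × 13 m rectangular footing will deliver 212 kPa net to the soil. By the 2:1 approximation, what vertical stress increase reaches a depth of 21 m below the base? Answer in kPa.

Δσ_z ≈ 17.3 kPa

By the 2:1 method the load spreads at 1 horizontal : 2 vertical, so at depth z the loaded area has grown by z in each plan dimension:
Δσ = qBL/((B+z)(L+z)) = 212×5.7×13/((5.7+21)(13+21)) = 17.305 kPa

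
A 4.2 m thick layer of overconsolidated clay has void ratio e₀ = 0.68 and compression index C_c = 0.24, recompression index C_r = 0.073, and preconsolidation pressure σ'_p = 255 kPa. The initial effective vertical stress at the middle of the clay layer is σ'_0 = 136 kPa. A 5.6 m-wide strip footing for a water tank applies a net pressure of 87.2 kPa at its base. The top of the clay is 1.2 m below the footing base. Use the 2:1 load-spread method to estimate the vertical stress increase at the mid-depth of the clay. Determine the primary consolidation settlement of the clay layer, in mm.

Mid-depth of clay below the footing base: z = 1.2 + 4.2/2 = 3.3 m.
Stress increase at mid-clay by the 2:1 spreading method:
Δσ = qB/(B+z) = 87.2×5.6/(5.6+3.3) = 54.867 kPa
Final effective stress: σ'_f = 136 + 54.867 = 190.87 kPa.
σ'_f = 190.87 ≤ σ'_p = 255 kPa, so the clay remains overconsolidated and only the recompression index applies:
S_c = C_r·H/(1+e₀)·log₁₀(σ'_f/σ'_0) = 0.073×4.2/1.68×log₁₀(190.87/136)
    = 0.1825 × 0.1472 = 0.02686 m

S_c ≈ 26.9 mm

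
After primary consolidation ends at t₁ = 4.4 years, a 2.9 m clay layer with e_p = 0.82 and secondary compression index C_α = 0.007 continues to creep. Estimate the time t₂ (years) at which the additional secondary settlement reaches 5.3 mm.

t₂ ≈ 13.1 years

S_s = C_α·H/(1+e_p)·log₁₀(t₂/t₁) ⇒ log₁₀(t₂/t₁) = S_s·(1+e_p)/(C_α·H).
log₁₀(t₂/t₁) = 0.0053 × (1+0.82) / (0.007×2.9) = 0.4752
t₂ = t₁ × 10^0.4752 = 4.4 × 2.987 = 13.14 years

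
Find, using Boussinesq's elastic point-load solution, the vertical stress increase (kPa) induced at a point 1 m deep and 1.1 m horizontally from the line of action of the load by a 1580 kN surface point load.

Boussinesq vertical stress below a point load on an elastic half-space:
Δσ_z = 3P/(2πz²) · [1 + (r/z)²]^(−5/2)
r/z = 1.1/1 = 1.1; [1+(r/z)²]^(−5/2) = 0.13773.
Δσ_z = 3×1580/(2π×1²) × 0.13773 = 754.39 × 0.13773 = 103.9 kPa

Δσ_z ≈ 104 kPa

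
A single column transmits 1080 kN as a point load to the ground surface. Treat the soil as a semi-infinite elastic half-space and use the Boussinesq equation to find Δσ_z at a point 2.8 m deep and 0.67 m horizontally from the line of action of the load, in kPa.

Boussinesq vertical stress below a point load on an elastic half-space:
Δσ_z = 3P/(2πz²) · [1 + (r/z)²]^(−5/2)
r/z = 0.67/2.8 = 0.23929; [1+(r/z)²]^(−5/2) = 0.87006.
Δσ_z = 3×1080/(2π×2.8²) × 0.87006 = 65.773 × 0.87006 = 57.23 kPa

Δσ_z ≈ 57.2 kPa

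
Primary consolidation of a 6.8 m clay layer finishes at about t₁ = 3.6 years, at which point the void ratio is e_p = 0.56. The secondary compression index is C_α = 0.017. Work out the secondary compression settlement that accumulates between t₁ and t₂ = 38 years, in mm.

Secondary compression: S_s = C_α·H/(1+e_p)·log₁₀(t₂/t₁)
S_s = 0.017×6.8/(1+0.56)×log₁₀(38/3.6)
    = 0.0741 × 1.023 = 0.07584 m

S_s ≈ 75.8 mm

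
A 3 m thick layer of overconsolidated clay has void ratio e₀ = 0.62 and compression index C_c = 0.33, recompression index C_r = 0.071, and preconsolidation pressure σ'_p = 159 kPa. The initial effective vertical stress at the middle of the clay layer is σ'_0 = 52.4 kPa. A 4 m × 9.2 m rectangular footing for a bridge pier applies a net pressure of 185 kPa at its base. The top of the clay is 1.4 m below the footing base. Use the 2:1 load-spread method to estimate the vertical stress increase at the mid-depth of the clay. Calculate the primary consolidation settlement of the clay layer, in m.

Mid-depth of clay below the footing base: z = 1.4 + 3/2 = 2.9 m.
Stress increase at mid-clay by the 2:1 spreading method:
Δσ = qBL/((B+z)(L+z)) = 185×4×9.2/((4+2.9)(9.2+2.9)) = 81.543 kPa
Final effective stress: σ'_f = 52.4 + 81.543 = 133.94 kPa.
σ'_f = 133.94 ≤ σ'_p = 159 kPa, so the clay remains overconsolidated and only the recompression index applies:
S_c = C_r·H/(1+e₀)·log₁₀(σ'_f/σ'_0) = 0.071×3/1.62×log₁₀(133.94/52.4)
    = 0.13148 × 0.40758 = 0.05359 m

S_c ≈ 0.0536 m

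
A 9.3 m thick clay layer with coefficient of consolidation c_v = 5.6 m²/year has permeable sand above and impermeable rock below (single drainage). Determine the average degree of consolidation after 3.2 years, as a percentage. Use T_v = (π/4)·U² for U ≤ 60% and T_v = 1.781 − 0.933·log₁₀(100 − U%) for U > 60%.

Drainage path length: H_d = H = 9.3 m (single drainage).
T_v = c_v·t/H_d² = 5.6×3.2/9.3² = 0.20719.
T_v = 0.20719 corresponds to the U ≤ 60% branch:
U = √(4T_v/π) = 0.5136

U ≈ 51.4 %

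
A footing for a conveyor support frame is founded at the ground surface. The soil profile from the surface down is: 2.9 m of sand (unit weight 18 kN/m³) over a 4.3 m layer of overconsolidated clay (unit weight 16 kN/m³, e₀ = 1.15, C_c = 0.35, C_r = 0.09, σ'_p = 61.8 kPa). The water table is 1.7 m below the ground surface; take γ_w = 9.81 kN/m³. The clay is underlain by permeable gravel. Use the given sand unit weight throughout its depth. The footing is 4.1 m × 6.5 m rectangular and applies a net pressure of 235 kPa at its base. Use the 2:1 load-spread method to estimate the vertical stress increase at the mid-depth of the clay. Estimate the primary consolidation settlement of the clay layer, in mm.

Mid-depth of clay below the ground surface: z = 2.9 + 4.3/2 = 5.05 m.
Total vertical stress at mid-clay: σ_v = 18×2.9 + 16×2.15 = 86.6 kPa.
Pore pressure: u = 9.81×(5.05 − 1.7) = 32.864 kPa.
Initial effective stress: σ'_0 = σ_v − u = 86.6 − 32.864 = 53.736 kPa.
Stress increase at mid-clay by the 2:1 spreading method:
Δσ = qBL/((B+z)(L+z)) = 235×4.1×6.5/((4.1+5.05)(6.5+5.05)) = 59.26 kPa
Final effective stress: σ'_f = 53.736 + 59.26 = 113 kPa.
σ'_f = 113 > σ'_p = 61.8 kPa, so the stress path crosses the preconsolidation pressure — recompression up to σ'_p, then virgin compression beyond:
S_c = H/(1+e₀)·[C_r·log₁₀(σ'_p/σ'_0) + C_c·log₁₀(σ'_f/σ'_p)]
    = 4.3/2.15 × [0.09×log₁₀(61.8/53.736) + 0.35×log₁₀(113/61.8)]
    = 2 × [0.0054651 + 0.091731] = 0.1944 m

S_c ≈ 194 mm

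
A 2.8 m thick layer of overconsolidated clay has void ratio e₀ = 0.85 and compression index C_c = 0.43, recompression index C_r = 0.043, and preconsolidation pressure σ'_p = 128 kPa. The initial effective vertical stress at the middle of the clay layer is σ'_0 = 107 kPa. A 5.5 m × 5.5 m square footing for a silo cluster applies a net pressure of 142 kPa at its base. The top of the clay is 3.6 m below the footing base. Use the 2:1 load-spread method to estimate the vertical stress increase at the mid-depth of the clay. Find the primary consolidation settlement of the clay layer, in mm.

Mid-depth of clay below the footing base: z = 3.6 + 2.8/2 = 5 m.
Stress increase at mid-clay by the 2:1 spreading method:
Δσ = qBL/((B+z)(L+z)) = 142×5.5×5.5/((5.5+5)(5.5+5)) = 38.961 kPa
Final effective stress: σ'_f = 107 + 38.961 = 145.96 kPa.
σ'_f = 145.96 > σ'_p = 128 kPa, so the stress path crosses the preconsolidation pressure — recompression up to σ'_p, then virgin compression beyond:
S_c = H/(1+e₀)·[C_r·log₁₀(σ'_p/σ'_0) + C_c·log₁₀(σ'_f/σ'_p)]
    = 2.8/1.85 × [0.043×log₁₀(128/107) + 0.43×log₁₀(145.96/128)]
    = 1.5135 × [0.0033465 + 0.02452] = 0.04218 m

S_c ≈ 42.2 mm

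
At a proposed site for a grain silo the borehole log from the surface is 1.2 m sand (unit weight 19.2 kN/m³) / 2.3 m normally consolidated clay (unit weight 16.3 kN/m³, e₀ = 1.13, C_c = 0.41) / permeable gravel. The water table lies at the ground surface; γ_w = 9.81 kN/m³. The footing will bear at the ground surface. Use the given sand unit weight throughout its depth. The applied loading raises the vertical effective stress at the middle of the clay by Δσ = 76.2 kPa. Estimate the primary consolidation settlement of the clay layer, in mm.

Mid-depth of clay below the ground surface: z = 1.2 + 2.3/2 = 2.35 m.
Total vertical stress at mid-clay: σ_v = 19.2×1.2 + 16.3×1.15 = 41.785 kPa.
Pore pressure: u = 9.81×(2.35 − 0) = 23.054 kPa.
Initial effective stress: σ'_0 = σ_v − u = 41.785 − 23.054 = 18.731 kPa.
Final effective stress: σ'_f = σ'_0 + Δσ = 18.731 + 76.2 = 94.931 kPa.
Normally consolidated clay, so the full stress increment lies on the virgin compression line:
S_c = C_c·H/(1+e₀)·log₁₀(σ'_f/σ'_0) = 0.41×2.3/(1+1.13)×log₁₀(94.931/18.731)
    = 0.44272 × 0.70485 = 0.3121 m

S_c ≈ 312 mm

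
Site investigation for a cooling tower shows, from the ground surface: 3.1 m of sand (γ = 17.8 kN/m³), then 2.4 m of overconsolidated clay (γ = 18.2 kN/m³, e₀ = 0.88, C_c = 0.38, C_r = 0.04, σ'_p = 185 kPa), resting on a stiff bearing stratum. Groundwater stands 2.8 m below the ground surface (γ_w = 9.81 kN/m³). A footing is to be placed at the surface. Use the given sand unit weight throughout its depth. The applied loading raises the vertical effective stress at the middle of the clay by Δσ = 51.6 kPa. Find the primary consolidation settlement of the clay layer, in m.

S_c ≈ 0.0134 m

Mid-depth of clay below the ground surface: z = 3.1 + 2.4/2 = 4.3 m.
Total vertical stress at mid-clay: σ_v = 17.8×3.1 + 18.2×1.2 = 77.02 kPa.
Pore pressure: u = 9.81×(4.3 − 2.8) = 14.715 kPa.
Initial effective stress: σ'_0 = σ_v − u = 77.02 − 14.715 = 62.305 kPa.
Final effective stress: σ'_f = 62.305 + 51.6 = 113.91 kPa.
σ'_f = 113.91 ≤ σ'_p = 185 kPa, so the clay remains overconsolidated and only the recompression index applies:
S_c = C_r·H/(1+e₀)·log₁₀(σ'_f/σ'_0) = 0.04×2.4/1.88×log₁₀(113.91/62.305)
    = 0.051064 × 0.26204 = 0.01338 m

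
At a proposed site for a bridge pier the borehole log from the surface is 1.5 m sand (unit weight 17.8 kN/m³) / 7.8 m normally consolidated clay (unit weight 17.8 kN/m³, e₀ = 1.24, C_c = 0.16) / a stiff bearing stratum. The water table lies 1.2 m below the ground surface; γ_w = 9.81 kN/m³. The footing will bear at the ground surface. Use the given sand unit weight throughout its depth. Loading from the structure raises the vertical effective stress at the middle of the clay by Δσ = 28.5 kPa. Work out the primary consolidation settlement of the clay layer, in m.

S_c ≈ 0.101 m

Mid-depth of clay below the ground surface: z = 1.5 + 7.8/2 = 5.4 m.
Total vertical stress at mid-clay: σ_v = 17.8×1.5 + 17.8×3.9 = 96.12 kPa.
Pore pressure: u = 9.81×(5.4 − 1.2) = 41.202 kPa.
Initial effective stress: σ'_0 = σ_v − u = 96.12 − 41.202 = 54.918 kPa.
Final effective stress: σ'_f = σ'_0 + Δσ = 54.918 + 28.5 = 83.418 kPa.
Normally consolidated clay, so the full stress increment lies on the virgin compression line:
S_c = C_c·H/(1+e₀)·log₁₀(σ'_f/σ'_0) = 0.16×7.8/(1+1.24)×log₁₀(83.418/54.918)
    = 0.55714 × 0.18155 = 0.1011 m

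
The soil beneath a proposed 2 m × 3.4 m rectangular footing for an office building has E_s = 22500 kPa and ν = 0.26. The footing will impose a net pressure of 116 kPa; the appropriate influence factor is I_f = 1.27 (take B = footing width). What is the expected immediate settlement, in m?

S_e ≈ 0.0122 m

Immediate (elastic) settlement: S_e = q·B·(1−ν²)/E_s · I_f.
S_e = 116 × 2 × (1 − 0.26²) / 22500 × 1.27
    = 116 × 2 × 0.9324 / 22500 × 1.27
    = 0.01221 m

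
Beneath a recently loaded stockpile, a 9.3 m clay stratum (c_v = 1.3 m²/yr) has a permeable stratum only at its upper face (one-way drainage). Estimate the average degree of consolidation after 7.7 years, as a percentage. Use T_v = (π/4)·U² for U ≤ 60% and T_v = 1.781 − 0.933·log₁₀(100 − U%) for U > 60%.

U ≈ 38.4 %

Drainage path length: H_d = H = 9.3 m (single drainage).
T_v = c_v·t/H_d² = 1.3×7.7/9.3² = 0.11574.
T_v = 0.11574 corresponds to the U ≤ 60% branch:
U = √(4T_v/π) = 0.3839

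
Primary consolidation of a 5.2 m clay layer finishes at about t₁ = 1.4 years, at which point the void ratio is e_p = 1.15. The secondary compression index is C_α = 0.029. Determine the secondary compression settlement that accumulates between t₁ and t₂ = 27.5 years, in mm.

Secondary compression: S_s = C_α·H/(1+e_p)·log₁₀(t₂/t₁)
S_s = 0.029×5.2/(1+1.15)×log₁₀(27.5/1.4)
    = 0.07014 × 1.293 = 0.0907 m

S_s ≈ 90.7 mm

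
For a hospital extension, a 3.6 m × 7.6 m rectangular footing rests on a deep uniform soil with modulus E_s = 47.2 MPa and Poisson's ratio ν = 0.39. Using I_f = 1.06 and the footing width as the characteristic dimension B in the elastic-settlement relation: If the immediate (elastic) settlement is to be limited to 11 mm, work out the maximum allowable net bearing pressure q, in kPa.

q ≈ 160 kPa

E_s = 47.2 MPa = 47200 kPa.
S_e = q·B·(1−ν²)/E_s · I_f  ⇒  q = S_e·E_s / (B·(1−ν²)·I_f).
q = 0.011 × 47200 / (3.6 × 0.8479 × 1.06) = 160.5 kPa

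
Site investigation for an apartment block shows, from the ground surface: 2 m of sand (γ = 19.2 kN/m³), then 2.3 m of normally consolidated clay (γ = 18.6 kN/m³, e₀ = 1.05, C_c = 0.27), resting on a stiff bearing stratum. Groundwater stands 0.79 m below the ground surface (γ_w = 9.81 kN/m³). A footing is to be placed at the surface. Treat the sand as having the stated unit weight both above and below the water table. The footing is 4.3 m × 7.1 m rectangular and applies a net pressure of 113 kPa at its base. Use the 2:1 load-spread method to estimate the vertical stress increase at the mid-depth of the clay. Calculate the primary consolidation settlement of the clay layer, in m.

Mid-depth of clay below the ground surface: z = 2 + 2.3/2 = 3.15 m.
Total vertical stress at mid-clay: σ_v = 19.2×2 + 18.6×1.15 = 59.79 kPa.
Pore pressure: u = 9.81×(3.15 − 0.79) = 23.152 kPa.
Initial effective stress: σ'_0 = σ_v − u = 59.79 − 23.152 = 36.638 kPa.
Stress increase at mid-clay by the 2:1 spreading method:
Δσ = qBL/((B+z)(L+z)) = 113×4.3×7.1/((4.3+3.15)(7.1+3.15)) = 45.178 kPa
Final effective stress: σ'_f = σ'_0 + Δσ = 36.638 + 45.178 = 81.816 kPa.
Normally consolidated clay, so the full stress increment lies on the virgin compression line:
S_c = C_c·H/(1+e₀)·log₁₀(σ'_f/σ'_0) = 0.27×2.3/(1+1.05)×log₁₀(81.816/36.638)
    = 0.30293 × 0.34891 = 0.1057 m

S_c ≈ 0.106 m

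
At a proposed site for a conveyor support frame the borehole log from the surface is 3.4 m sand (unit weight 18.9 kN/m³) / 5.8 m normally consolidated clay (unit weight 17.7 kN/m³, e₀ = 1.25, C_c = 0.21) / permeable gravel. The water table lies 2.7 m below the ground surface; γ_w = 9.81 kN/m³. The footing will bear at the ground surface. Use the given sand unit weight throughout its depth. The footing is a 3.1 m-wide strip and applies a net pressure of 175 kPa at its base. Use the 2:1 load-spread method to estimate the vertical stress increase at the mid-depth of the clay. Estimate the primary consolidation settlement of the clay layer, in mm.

S_c ≈ 127 mm

Mid-depth of clay below the ground surface: z = 3.4 + 5.8/2 = 6.3 m.
Total vertical stress at mid-clay: σ_v = 18.9×3.4 + 17.7×2.9 = 115.59 kPa.
Pore pressure: u = 9.81×(6.3 − 2.7) = 35.316 kPa.
Initial effective stress: σ'_0 = σ_v − u = 115.59 − 35.316 = 80.274 kPa.
Stress increase at mid-clay by the 2:1 spreading method:
Δσ = qB/(B+z) = 175×3.1/(3.1+6.3) = 57.713 kPa
Final effective stress: σ'_f = σ'_0 + Δσ = 80.274 + 57.713 = 137.99 kPa.
Normally consolidated clay, so the full stress increment lies on the virgin compression line:
S_c = C_c·H/(1+e₀)·log₁₀(σ'_f/σ'_0) = 0.21×5.8/(1+1.25)×log₁₀(137.99/80.274)
    = 0.54133 × 0.23527 = 0.1274 m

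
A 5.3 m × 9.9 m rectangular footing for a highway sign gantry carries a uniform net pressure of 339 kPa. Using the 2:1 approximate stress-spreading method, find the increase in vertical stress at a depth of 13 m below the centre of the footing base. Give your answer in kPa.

Δσ_z ≈ 42.4 kPa

By the 2:1 method the load spreads at 1 horizontal : 2 vertical, so at depth z the loaded area has grown by z in each plan dimension:
Δσ = qBL/((B+z)(L+z)) = 339×5.3×9.9/((5.3+13)(9.9+13)) = 42.445 kPa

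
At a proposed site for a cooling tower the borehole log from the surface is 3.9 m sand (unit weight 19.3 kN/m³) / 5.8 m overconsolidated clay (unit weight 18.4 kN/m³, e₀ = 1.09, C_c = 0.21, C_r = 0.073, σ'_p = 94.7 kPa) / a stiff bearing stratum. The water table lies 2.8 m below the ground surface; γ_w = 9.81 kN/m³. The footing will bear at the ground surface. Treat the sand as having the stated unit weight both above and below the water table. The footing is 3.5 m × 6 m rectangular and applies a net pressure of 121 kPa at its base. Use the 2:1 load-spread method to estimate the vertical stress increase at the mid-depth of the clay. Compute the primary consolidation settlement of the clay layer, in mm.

S_c ≈ 39.9 mm

Mid-depth of clay below the ground surface: z = 3.9 + 5.8/2 = 6.8 m.
Total vertical stress at mid-clay: σ_v = 19.3×3.9 + 18.4×2.9 = 128.63 kPa.
Pore pressure: u = 9.81×(6.8 − 2.8) = 39.24 kPa.
Initial effective stress: σ'_0 = σ_v − u = 128.63 − 39.24 = 89.39 kPa.
Stress increase at mid-clay by the 2:1 spreading method:
Δσ = qBL/((B+z)(L+z)) = 121×3.5×6/((3.5+6.8)(6+6.8)) = 19.273 kPa
Final effective stress: σ'_f = 89.39 + 19.273 = 108.66 kPa.
σ'_f = 108.66 > σ'_p = 94.7 kPa, so the stress path crosses the preconsolidation pressure — recompression up to σ'_p, then virgin compression beyond:
S_c = H/(1+e₀)·[C_r·log₁₀(σ'_p/σ'_0) + C_c·log₁₀(σ'_f/σ'_p)]
    = 5.8/2.09 × [0.073×log₁₀(94.7/89.39) + 0.21×log₁₀(108.66/94.7)]
    = 2.7751 × [0.0018295 + 0.012541] = 0.03988 m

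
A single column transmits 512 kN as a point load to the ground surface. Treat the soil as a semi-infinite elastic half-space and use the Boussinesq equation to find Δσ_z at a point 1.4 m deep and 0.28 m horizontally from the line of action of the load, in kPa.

Δσ_z ≈ 113 kPa

Boussinesq vertical stress below a point load on an elastic half-space:
Δσ_z = 3P/(2πz²) · [1 + (r/z)²]^(−5/2)
r/z = 0.28/1.4 = 0.2; [1+(r/z)²]^(−5/2) = 0.9066.
Δσ_z = 3×512/(2π×1.4²) × 0.9066 = 124.73 × 0.9066 = 113.1 kPa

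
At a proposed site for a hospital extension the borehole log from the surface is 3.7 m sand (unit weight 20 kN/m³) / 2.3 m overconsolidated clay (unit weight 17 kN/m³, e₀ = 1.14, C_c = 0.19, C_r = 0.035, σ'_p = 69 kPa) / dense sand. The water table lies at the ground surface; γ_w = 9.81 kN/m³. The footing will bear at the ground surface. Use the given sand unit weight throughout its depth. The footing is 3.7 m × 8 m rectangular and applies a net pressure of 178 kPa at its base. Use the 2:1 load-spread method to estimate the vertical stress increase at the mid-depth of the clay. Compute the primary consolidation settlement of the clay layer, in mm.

S_c ≈ 34 mm

Mid-depth of clay below the ground surface: z = 3.7 + 2.3/2 = 4.85 m.
Total vertical stress at mid-clay: σ_v = 20×3.7 + 17×1.15 = 93.55 kPa.
Pore pressure: u = 9.81×(4.85 − 0) = 47.578 kPa.
Initial effective stress: σ'_0 = σ_v − u = 93.55 − 47.578 = 45.972 kPa.
Stress increase at mid-clay by the 2:1 spreading method:
Δσ = qBL/((B+z)(L+z)) = 178×3.7×8/((3.7+4.85)(8+4.85)) = 47.956 kPa
Final effective stress: σ'_f = 45.972 + 47.956 = 93.928 kPa.
σ'_f = 93.928 > σ'_p = 69 kPa, so the stress path crosses the preconsolidation pressure — recompression up to σ'_p, then virgin compression beyond:
S_c = H/(1+e₀)·[C_r·log₁₀(σ'_p/σ'_0) + C_c·log₁₀(σ'_f/σ'_p)]
    = 2.3/2.14 × [0.035×log₁₀(69/45.972) + 0.19×log₁₀(93.928/69)]
    = 1.0748 × [0.0061724 + 0.02545] = 0.03399 m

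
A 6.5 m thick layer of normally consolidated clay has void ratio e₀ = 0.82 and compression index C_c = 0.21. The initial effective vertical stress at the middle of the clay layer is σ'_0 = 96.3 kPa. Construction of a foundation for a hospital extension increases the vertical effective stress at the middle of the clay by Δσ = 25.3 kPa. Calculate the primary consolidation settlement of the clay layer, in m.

Final effective stress: σ'_f = σ'_0 + Δσ = 96.3 + 25.3 = 121.6 kPa.
Normally consolidated clay, so the full stress increment lies on the virgin compression line:
S_c = C_c·H/(1+e₀)·log₁₀(σ'_f/σ'_0) = 0.21×6.5/(1+0.82)×log₁₀(121.6/96.3)
    = 0.75 × 0.10131 = 0.07598 m

S_c ≈ 0.076 m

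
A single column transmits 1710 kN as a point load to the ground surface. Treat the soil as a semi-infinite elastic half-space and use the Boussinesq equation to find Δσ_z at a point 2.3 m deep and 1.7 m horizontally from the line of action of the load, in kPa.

Δσ_z ≈ 51.9 kPa

Boussinesq vertical stress below a point load on an elastic half-space:
Δσ_z = 3P/(2πz²) · [1 + (r/z)²]^(−5/2)
r/z = 1.7/2.3 = 0.73913; [1+(r/z)²]^(−5/2) = 0.33632.
Δσ_z = 3×1710/(2π×2.3²) × 0.33632 = 154.34 × 0.33632 = 51.91 kPa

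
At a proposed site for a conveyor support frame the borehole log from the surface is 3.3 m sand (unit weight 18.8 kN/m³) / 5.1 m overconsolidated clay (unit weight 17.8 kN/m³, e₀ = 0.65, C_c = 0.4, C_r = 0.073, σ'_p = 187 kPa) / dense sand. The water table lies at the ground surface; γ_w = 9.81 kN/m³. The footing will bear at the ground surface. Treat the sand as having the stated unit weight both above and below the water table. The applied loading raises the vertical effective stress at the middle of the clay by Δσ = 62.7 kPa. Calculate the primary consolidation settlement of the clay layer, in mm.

S_c ≈ 79.6 mm

Mid-depth of clay below the ground surface: z = 3.3 + 5.1/2 = 5.85 m.
Total vertical stress at mid-clay: σ_v = 18.8×3.3 + 17.8×2.55 = 107.43 kPa.
Pore pressure: u = 9.81×(5.85 − 0) = 57.389 kPa.
Initial effective stress: σ'_0 = σ_v − u = 107.43 − 57.389 = 50.041 kPa.
Final effective stress: σ'_f = 50.041 + 62.7 = 112.74 kPa.
σ'_f = 112.74 ≤ σ'_p = 187 kPa, so the clay remains overconsolidated and only the recompression index applies:
S_c = C_r·H/(1+e₀)·log₁₀(σ'_f/σ'_0) = 0.073×5.1/1.65×log₁₀(112.74/50.041)
    = 0.22564 × 0.35275 = 0.07959 m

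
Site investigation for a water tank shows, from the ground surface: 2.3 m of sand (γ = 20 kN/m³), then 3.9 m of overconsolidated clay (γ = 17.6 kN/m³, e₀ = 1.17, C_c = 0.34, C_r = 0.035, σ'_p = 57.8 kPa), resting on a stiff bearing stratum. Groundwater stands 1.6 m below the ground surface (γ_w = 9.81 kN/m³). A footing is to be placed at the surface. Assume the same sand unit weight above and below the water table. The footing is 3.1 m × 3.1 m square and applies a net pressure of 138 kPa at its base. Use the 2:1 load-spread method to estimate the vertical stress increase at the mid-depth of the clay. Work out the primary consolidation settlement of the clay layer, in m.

S_c ≈ 0.0842 m

Mid-depth of clay below the ground surface: z = 2.3 + 3.9/2 = 4.25 m.
Total vertical stress at mid-clay: σ_v = 20×2.3 + 17.6×1.95 = 80.32 kPa.
Pore pressure: u = 9.81×(4.25 − 1.6) = 25.997 kPa.
Initial effective stress: σ'_0 = σ_v − u = 80.32 − 25.997 = 54.323 kPa.
Stress increase at mid-clay by the 2:1 spreading method:
Δσ = qBL/((B+z)(L+z)) = 138×3.1×3.1/((3.1+4.25)(3.1+4.25)) = 24.549 kPa
Final effective stress: σ'_f = 54.323 + 24.549 = 78.872 kPa.
σ'_f = 78.872 > σ'_p = 57.8 kPa, so the stress path crosses the preconsolidation pressure — recompression up to σ'_p, then virgin compression beyond:
S_c = H/(1+e₀)·[C_r·log₁₀(σ'_p/σ'_0) + C_c·log₁₀(σ'_f/σ'_p)]
    = 3.9/2.17 × [0.035×log₁₀(57.8/54.323) + 0.34×log₁₀(78.872/57.8)]
    = 1.7972 × [0.00094304 + 0.045898] = 0.08418 m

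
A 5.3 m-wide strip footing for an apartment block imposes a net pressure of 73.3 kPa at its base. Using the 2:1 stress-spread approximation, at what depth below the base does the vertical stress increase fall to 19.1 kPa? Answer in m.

z ≈ 15 m

2:1 spreading — at depth z the loaded area has grown by z in each plan dimension:
qB/(B+z) = Δσ_z ⇒ z = qB/Δσ_z − B = 73.3×5.3/19.1 − 5.3 = 15.04 m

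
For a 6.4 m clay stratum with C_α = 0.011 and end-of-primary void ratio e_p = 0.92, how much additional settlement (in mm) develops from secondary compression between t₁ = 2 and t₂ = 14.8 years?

Secondary compression: S_s = C_α·H/(1+e_p)·log₁₀(t₂/t₁)
S_s = 0.011×6.4/(1+0.92)×log₁₀(14.8/2)
    = 0.03667 × 0.8692 = 0.03187 m

S_s ≈ 31.9 mm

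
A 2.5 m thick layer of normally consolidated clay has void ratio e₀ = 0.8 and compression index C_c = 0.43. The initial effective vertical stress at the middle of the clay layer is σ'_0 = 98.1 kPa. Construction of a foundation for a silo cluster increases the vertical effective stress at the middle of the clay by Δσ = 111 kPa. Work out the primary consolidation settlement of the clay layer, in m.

S_c ≈ 0.196 m

Final effective stress: σ'_f = σ'_0 + Δσ = 98.1 + 111 = 209.1 kPa.
Normally consolidated clay, so the full stress increment lies on the virgin compression line:
S_c = C_c·H/(1+e₀)·log₁₀(σ'_f/σ'_0) = 0.43×2.5/(1+0.8)×log₁₀(209.1/98.1)
    = 0.59722 × 0.32869 = 0.1963 m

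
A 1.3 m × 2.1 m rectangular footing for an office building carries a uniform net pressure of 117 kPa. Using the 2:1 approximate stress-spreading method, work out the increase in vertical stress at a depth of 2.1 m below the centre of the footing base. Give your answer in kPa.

By the 2:1 method the load spreads at 1 horizontal : 2 vertical, so at depth z the loaded area has grown by z in each plan dimension:
Δσ = qBL/((B+z)(L+z)) = 117×1.3×2.1/((1.3+2.1)(2.1+2.1)) = 22.368 kPa

Δσ_z ≈ 22.4 kPa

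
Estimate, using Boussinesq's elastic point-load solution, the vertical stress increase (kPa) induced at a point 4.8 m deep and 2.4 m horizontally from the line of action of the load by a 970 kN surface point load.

Boussinesq vertical stress below a point load on an elastic half-space:
Δσ_z = 3P/(2πz²) · [1 + (r/z)²]^(−5/2)
r/z = 2.4/4.8 = 0.5; [1+(r/z)²]^(−5/2) = 0.57243.
Δσ_z = 3×970/(2π×4.8²) × 0.57243 = 20.102 × 0.57243 = 11.51 kPa

Δσ_z ≈ 11.5 kPa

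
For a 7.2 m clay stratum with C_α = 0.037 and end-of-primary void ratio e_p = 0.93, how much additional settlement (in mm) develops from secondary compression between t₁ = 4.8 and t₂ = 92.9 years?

Secondary compression: S_s = C_α·H/(1+e_p)·log₁₀(t₂/t₁)
S_s = 0.037×7.2/(1+0.93)×log₁₀(92.9/4.8)
    = 0.138 × 1.287 = 0.1776 m

S_s ≈ 178 mm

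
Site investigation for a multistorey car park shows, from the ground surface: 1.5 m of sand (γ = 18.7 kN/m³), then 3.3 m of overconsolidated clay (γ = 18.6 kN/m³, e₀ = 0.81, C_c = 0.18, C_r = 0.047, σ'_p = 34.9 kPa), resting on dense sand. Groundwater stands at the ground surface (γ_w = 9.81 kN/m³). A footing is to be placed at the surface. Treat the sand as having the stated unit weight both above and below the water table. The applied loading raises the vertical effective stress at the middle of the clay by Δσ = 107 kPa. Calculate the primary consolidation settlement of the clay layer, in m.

Mid-depth of clay below the ground surface: z = 1.5 + 3.3/2 = 3.15 m.
Total vertical stress at mid-clay: σ_v = 18.7×1.5 + 18.6×1.65 = 58.74 kPa.
Pore pressure: u = 9.81×(3.15 − 0) = 30.902 kPa.
Initial effective stress: σ'_0 = σ_v − u = 58.74 − 30.902 = 27.838 kPa.
Final effective stress: σ'_f = 27.838 + 107 = 134.84 kPa.
σ'_f = 134.84 > σ'_p = 34.9 kPa, so the stress path crosses the preconsolidation pressure — recompression up to σ'_p, then virgin compression beyond:
S_c = H/(1+e₀)·[C_r·log₁₀(σ'_p/σ'_0) + C_c·log₁₀(σ'_f/σ'_p)]
    = 3.3/1.81 × [0.047×log₁₀(34.9/27.838) + 0.18×log₁₀(134.84/34.9)]
    = 1.8232 × [0.0046148 + 0.10566] = 0.2011 m

S_c ≈ 0.201 m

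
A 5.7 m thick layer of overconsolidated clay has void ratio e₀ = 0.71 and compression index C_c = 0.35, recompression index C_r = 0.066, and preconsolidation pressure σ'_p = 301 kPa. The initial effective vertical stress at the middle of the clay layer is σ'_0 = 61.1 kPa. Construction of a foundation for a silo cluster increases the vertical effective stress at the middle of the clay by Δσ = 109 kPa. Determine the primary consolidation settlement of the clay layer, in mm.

S_c ≈ 97.8 mm

Final effective stress: σ'_f = 61.1 + 109 = 170.1 kPa.
σ'_f = 170.1 ≤ σ'_p = 301 kPa, so the clay remains overconsolidated and only the recompression index applies:
S_c = C_r·H/(1+e₀)·log₁₀(σ'_f/σ'_0) = 0.066×5.7/1.71×log₁₀(170.1/61.1)
    = 0.22 × 0.44466 = 0.09782 m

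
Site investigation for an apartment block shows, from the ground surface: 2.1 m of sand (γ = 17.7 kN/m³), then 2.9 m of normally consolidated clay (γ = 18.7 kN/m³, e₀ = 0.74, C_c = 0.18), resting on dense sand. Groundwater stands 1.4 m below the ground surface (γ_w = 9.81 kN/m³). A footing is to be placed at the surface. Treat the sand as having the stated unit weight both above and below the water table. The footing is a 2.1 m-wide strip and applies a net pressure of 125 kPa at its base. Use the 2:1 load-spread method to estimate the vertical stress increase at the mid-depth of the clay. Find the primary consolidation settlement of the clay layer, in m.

S_c ≈ 0.0951 m

Mid-depth of clay below the ground surface: z = 2.1 + 2.9/2 = 3.55 m.
Total vertical stress at mid-clay: σ_v = 17.7×2.1 + 18.7×1.45 = 64.285 kPa.
Pore pressure: u = 9.81×(3.55 − 1.4) = 21.091 kPa.
Initial effective stress: σ'_0 = σ_v − u = 64.285 − 21.091 = 43.194 kPa.
Stress increase at mid-clay by the 2:1 spreading method:
Δσ = qB/(B+z) = 125×2.1/(2.1+3.55) = 46.46 kPa
Final effective stress: σ'_f = σ'_0 + Δσ = 43.194 + 46.46 = 89.654 kPa.
Normally consolidated clay, so the full stress increment lies on the virgin compression line:
S_c = C_c·H/(1+e₀)·log₁₀(σ'_f/σ'_0) = 0.18×2.9/(1+0.74)×log₁₀(89.654/43.194)
    = 0.3 × 0.31715 = 0.09514 m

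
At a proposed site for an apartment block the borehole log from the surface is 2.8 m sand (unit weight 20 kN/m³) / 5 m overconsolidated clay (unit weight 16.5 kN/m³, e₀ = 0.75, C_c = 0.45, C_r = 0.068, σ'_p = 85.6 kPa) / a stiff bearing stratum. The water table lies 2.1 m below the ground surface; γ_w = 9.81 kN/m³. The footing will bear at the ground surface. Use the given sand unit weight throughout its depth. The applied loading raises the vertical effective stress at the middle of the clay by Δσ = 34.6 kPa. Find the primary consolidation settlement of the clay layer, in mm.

Mid-depth of clay below the ground surface: z = 2.8 + 5/2 = 5.3 m.
Total vertical stress at mid-clay: σ_v = 20×2.8 + 16.5×2.5 = 97.25 kPa.
Pore pressure: u = 9.81×(5.3 − 2.1) = 31.392 kPa.
Initial effective stress: σ'_0 = σ_v − u = 97.25 − 31.392 = 65.858 kPa.
Final effective stress: σ'_f = 65.858 + 34.6 = 100.46 kPa.
σ'_f = 100.46 > σ'_p = 85.6 kPa, so the stress path crosses the preconsolidation pressure — recompression up to σ'_p, then virgin compression beyond:
S_c = H/(1+e₀)·[C_r·log₁₀(σ'_p/σ'_0) + C_c·log₁₀(σ'_f/σ'_p)]
    = 5/1.75 × [0.068×log₁₀(85.6/65.858) + 0.45×log₁₀(100.46/85.6)]
    = 2.8571 × [0.0077428 + 0.031284] = 0.1115 m

S_c ≈ 112 mm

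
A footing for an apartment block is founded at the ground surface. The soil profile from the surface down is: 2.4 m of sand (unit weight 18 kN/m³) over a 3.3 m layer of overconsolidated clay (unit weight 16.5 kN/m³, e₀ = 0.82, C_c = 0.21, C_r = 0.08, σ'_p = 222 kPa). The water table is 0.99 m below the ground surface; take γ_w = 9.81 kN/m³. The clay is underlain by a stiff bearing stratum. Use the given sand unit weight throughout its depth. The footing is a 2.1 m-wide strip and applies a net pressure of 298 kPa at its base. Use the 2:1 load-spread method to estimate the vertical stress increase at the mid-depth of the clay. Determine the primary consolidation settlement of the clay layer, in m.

S_c ≈ 0.0793 m

Mid-depth of clay below the ground surface: z = 2.4 + 3.3/2 = 4.05 m.
Total vertical stress at mid-clay: σ_v = 18×2.4 + 16.5×1.65 = 70.425 kPa.
Pore pressure: u = 9.81×(4.05 − 0.99) = 30.019 kPa.
Initial effective stress: σ'_0 = σ_v − u = 70.425 − 30.019 = 40.406 kPa.
Stress increase at mid-clay by the 2:1 spreading method:
Δσ = qB/(B+z) = 298×2.1/(2.1+4.05) = 101.76 kPa
Final effective stress: σ'_f = 40.406 + 101.76 = 142.17 kPa.
σ'_f = 142.17 ≤ σ'_p = 222 kPa, so the clay remains overconsolidated and only the recompression index applies:
S_c = C_r·H/(1+e₀)·log₁₀(σ'_f/σ'_0) = 0.08×3.3/1.82×log₁₀(142.17/40.406)
    = 0.14506 × 0.54636 = 0.07925 m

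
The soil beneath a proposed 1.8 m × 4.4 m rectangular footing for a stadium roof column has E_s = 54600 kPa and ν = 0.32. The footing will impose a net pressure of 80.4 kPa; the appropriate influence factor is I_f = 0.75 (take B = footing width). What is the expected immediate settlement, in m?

Immediate (elastic) settlement: S_e = q·B·(1−ν²)/E_s · I_f.
S_e = 80.4 × 1.8 × (1 − 0.32²) / 54600 × 0.75
    = 80.4 × 1.8 × 0.8976 / 54600 × 0.75
    = 0.001784 m

S_e ≈ 0.00178 m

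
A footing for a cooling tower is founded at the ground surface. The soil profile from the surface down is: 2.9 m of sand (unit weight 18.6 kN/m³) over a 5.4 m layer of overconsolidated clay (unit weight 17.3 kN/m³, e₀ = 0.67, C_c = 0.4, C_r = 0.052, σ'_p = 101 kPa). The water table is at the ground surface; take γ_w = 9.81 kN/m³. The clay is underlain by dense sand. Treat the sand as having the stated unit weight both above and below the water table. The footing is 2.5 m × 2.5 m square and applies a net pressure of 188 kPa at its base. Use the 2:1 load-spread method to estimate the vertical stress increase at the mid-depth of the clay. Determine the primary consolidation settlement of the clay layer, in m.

Mid-depth of clay below the ground surface: z = 2.9 + 5.4/2 = 5.6 m.
Total vertical stress at mid-clay: σ_v = 18.6×2.9 + 17.3×2.7 = 100.65 kPa.
Pore pressure: u = 9.81×(5.6 − 0) = 54.936 kPa.
Initial effective stress: σ'_0 = σ_v − u = 100.65 − 54.936 = 45.714 kPa.
Stress increase at mid-clay by the 2:1 spreading method:
Δσ = qBL/((B+z)(L+z)) = 188×2.5×2.5/((2.5+5.6)(2.5+5.6)) = 17.909 kPa
Final effective stress: σ'_f = 45.714 + 17.909 = 63.623 kPa.
σ'_f = 63.623 ≤ σ'_p = 101 kPa, so the clay remains overconsolidated and only the recompression index applies:
S_c = C_r·H/(1+e₀)·log₁₀(σ'_f/σ'_0) = 0.052×5.4/1.67×log₁₀(63.623/45.714)
    = 0.16814 × 0.14356 = 0.02414 m

S_c ≈ 0.0241 m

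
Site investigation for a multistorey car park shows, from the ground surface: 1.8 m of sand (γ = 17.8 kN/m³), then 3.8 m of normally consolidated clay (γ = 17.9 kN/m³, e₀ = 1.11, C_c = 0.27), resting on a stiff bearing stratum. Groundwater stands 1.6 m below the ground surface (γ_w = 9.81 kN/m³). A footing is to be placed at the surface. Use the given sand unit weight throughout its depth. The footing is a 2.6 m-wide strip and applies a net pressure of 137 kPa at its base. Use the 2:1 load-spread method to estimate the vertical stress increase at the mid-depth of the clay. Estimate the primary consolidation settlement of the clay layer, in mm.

Mid-depth of clay below the ground surface: z = 1.8 + 3.8/2 = 3.7 m.
Total vertical stress at mid-clay: σ_v = 17.8×1.8 + 17.9×1.9 = 66.05 kPa.
Pore pressure: u = 9.81×(3.7 − 1.6) = 20.601 kPa.
Initial effective stress: σ'_0 = σ_v − u = 66.05 − 20.601 = 45.449 kPa.
Stress increase at mid-clay by the 2:1 spreading method:
Δσ = qB/(B+z) = 137×2.6/(2.6+3.7) = 56.54 kPa
Final effective stress: σ'_f = σ'_0 + Δσ = 45.449 + 56.54 = 101.99 kPa.
Normally consolidated clay, so the full stress increment lies on the virgin compression line:
S_c = C_c·H/(1+e₀)·log₁₀(σ'_f/σ'_0) = 0.27×3.8/(1+1.11)×log₁₀(101.99/45.449)
    = 0.48626 × 0.35103 = 0.1707 m

S_c ≈ 171 mm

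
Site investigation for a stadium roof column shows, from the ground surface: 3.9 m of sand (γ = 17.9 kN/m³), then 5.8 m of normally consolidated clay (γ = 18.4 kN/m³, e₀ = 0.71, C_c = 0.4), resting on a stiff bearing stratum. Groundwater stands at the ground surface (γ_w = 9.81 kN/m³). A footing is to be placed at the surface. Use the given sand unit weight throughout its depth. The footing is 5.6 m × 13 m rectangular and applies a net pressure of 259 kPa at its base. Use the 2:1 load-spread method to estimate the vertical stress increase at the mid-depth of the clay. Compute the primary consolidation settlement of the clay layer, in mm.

S_c ≈ 506 mm

Mid-depth of clay below the ground surface: z = 3.9 + 5.8/2 = 6.8 m.
Total vertical stress at mid-clay: σ_v = 17.9×3.9 + 18.4×2.9 = 123.17 kPa.
Pore pressure: u = 9.81×(6.8 − 0) = 66.708 kPa.
Initial effective stress: σ'_0 = σ_v − u = 123.17 − 66.708 = 56.462 kPa.
Stress increase at mid-clay by the 2:1 spreading method:
Δσ = qBL/((B+z)(L+z)) = 259×5.6×13/((5.6+6.8)(13+6.8)) = 76.797 kPa
Final effective stress: σ'_f = σ'_0 + Δσ = 56.462 + 76.797 = 133.26 kPa.
Normally consolidated clay, so the full stress increment lies on the virgin compression line:
S_c = C_c·H/(1+e₀)·log₁₀(σ'_f/σ'_0) = 0.4×5.8/(1+0.71)×log₁₀(133.26/56.462)
    = 1.3567 × 0.37294 = 0.506 m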